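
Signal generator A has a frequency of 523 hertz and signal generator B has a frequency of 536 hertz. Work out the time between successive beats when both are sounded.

0.077 s

f_beat = |523 − 536| = 13 Hz.
Beat period T = 1 / f_beat = 1 / 13 s.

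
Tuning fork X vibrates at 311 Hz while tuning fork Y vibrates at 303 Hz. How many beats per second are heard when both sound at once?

Beats arise from superposition of two nearby frequencies; the beat rate is |f₁ − f₂|.
|311 − 303| = 8 Hz.

8 Hz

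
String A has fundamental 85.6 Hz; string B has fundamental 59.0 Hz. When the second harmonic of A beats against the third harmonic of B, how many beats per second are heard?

Second harmonic of the first: 2·85.6 = 171.2 Hz.
Third harmonic of the second: 3·59.0 = 177.0 Hz.
f_beat = |171.2 − 177.0| = 5.8 Hz.

5.8 Hz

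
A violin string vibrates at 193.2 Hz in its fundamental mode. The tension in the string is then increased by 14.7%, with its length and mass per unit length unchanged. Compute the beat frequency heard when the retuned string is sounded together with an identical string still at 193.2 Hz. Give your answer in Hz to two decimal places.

For a string, f ∝ √T, so the new frequency is 193.2·√1.147 = 206.9135 Hz.
f_beat = |206.9135 − 193.2| = 13.71 Hz.

13.71 Hz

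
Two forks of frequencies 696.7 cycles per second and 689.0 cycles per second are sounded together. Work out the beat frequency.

7.7 Hz

Beats arise from superposition of two nearby frequencies; the beat rate is |f₁ − f₂|.
|696.7 − 689.0| = 7.7 Hz.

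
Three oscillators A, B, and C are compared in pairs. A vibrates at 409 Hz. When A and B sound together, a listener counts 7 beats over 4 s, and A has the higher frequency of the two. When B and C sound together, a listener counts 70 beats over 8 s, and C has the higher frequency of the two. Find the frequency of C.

416 Hz

A–B: Beat frequency = 7/4 = 1.75 Hz.
B is below A, so f_B = 409 − 1.75 = 407.25 Hz.
B–C: Beat frequency = 70/8 = 8.75 Hz.
C is above B, so f_C = 407.25 + 8.75 = 416 Hz.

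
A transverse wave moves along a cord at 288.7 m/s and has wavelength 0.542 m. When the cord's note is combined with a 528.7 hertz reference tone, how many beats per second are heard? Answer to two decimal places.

3.96 Hz

Source frequency f = v/λ = 288.7/0.542 = 532.6568 Hz.
f_beat = |532.6568 − 528.7| = 3.96 Hz.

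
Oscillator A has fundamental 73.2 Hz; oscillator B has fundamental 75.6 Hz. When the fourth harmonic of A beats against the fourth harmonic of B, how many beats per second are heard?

9.6 Hz

Fourth harmonic of the first: 4·73.2 = 292.8 Hz.
Fourth harmonic of the second: 4·75.6 = 302.4 Hz.
f_beat = |292.8 − 302.4| = 9.6 Hz.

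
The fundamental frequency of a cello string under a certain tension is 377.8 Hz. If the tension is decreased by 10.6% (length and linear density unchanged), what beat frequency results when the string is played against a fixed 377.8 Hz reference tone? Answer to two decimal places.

For a string, f ∝ √T, so the new frequency is 377.8·√0.894 = 357.2158 Hz.
f_beat = |357.2158 − 377.8| = 20.58 Hz.

20.58 Hz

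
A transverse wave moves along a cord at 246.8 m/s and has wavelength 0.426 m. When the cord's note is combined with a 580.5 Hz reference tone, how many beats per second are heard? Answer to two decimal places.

Source frequency f = v/λ = 246.8/0.426 = 579.3427 Hz.
f_beat = |579.3427 − 580.5| = 1.16 Hz.

1.16 Hz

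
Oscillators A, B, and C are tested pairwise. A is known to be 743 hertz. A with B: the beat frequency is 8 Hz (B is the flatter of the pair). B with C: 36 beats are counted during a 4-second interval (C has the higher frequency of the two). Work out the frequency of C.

B is below A, so f_B = 743 − 8 = 735 Hz.
B–C: Beat frequency = 36/4 = 9 Hz.
C is above B, so f_C = 735 + 9 = 744 Hz.

744 Hz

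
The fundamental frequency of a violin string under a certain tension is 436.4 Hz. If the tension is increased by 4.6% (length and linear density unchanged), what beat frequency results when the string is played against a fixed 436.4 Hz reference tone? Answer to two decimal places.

For a string, f ∝ √T, so the new frequency is 436.4·√1.046 = 446.3244 Hz.
f_beat = |446.3244 − 436.4| = 9.92 Hz.

9.92 Hz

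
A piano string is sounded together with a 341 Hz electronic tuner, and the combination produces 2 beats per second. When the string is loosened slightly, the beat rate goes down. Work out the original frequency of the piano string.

343 Hz

|f − 341| = 2, so the piano string was at either 339 Hz or 343 Hz.
Reducing tension lowers a string's frequency; the adjustment lowers the piano string's frequency.
The beat rate fell, so the adjustment moved the piano string toward 341 Hz — it must have started above the reference.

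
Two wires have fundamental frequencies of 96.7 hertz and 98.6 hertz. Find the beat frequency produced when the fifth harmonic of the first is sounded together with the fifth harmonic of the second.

9.5 Hz

Fifth harmonic of the first: 5·96.7 = 483.5 Hz.
Fifth harmonic of the second: 5·98.6 = 493.0 Hz.
f_beat = |483.5 − 493.0| = 9.5 Hz.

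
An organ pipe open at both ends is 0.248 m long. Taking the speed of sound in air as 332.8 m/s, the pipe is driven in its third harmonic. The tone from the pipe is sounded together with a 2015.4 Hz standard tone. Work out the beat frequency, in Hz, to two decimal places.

Open pipe: f_n = n·v/(2L) = 3·332.8/(2·0.248) = 2012.9032 Hz.
f_beat = |2012.9032 − 2015.4| = 2.50 Hz.

2.50 Hz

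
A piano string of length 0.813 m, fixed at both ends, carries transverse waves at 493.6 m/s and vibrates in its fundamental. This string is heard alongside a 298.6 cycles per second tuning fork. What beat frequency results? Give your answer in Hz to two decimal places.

For a string fixed at both ends, f_n = n·v/(2L) = 1·493.6/(2·0.813) = 303.5670 Hz.
f_beat = |303.5670 − 298.6| = 4.97 Hz.

4.97 Hz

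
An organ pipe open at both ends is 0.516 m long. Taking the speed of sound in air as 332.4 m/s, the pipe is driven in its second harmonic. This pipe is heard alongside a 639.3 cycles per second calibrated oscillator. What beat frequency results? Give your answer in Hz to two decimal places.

4.89 Hz

Open pipe: f_n = n·v/(2L) = 2·332.4/(2·0.516) = 644.1860 Hz.
f_beat = |644.1860 − 639.3| = 4.89 Hz.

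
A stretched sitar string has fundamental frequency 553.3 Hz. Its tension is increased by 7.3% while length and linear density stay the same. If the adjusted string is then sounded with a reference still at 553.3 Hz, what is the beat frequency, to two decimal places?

For a string, f ∝ √T, so the new frequency is 553.3·√1.073 = 573.1398 Hz.
f_beat = |573.1398 − 553.3| = 19.84 Hz.

19.84 Hz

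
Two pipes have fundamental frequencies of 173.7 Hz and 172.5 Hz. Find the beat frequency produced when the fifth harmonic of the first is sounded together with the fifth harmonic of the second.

6.0 Hz

Fifth harmonic of the first: 5·173.7 = 868.5 Hz.
Fifth harmonic of the second: 5·172.5 = 862.5 Hz.
f_beat = |868.5 − 862.5| = 6.0 Hz.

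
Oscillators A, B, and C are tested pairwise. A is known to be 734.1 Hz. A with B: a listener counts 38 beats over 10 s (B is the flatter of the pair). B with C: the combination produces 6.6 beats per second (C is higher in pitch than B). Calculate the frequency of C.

A–B: Beat frequency = 38/10 = 3.8 Hz.
B is below A, so f_B = 734.1 − 3.8 = 730.3 Hz.
C is above B, so f_C = 730.3 + 6.6 = 736.9 Hz.

736.9 Hz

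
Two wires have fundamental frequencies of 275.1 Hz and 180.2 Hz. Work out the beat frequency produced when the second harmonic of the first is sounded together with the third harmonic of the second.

9.6 Hz

Second harmonic of the first: 2·275.1 = 550.2 Hz.
Third harmonic of the second: 3·180.2 = 540.6 Hz.
f_beat = |550.2 − 540.6| = 9.6 Hz.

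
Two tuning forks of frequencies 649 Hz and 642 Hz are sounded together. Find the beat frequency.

f_beat = |f₁ − f₂|.
|649 − 642| = 7 Hz.

7 Hz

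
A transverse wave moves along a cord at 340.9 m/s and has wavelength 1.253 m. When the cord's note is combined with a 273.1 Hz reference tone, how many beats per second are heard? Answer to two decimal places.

Source frequency f = v/λ = 340.9/1.253 = 272.0670 Hz.
f_beat = |272.0670 − 273.1| = 1.03 Hz.

1.03 Hz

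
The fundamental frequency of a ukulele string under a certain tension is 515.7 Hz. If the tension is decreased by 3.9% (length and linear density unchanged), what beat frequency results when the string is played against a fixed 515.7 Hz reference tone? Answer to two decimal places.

10.16 Hz

For a string, f ∝ √T, so the new frequency is 515.7·√0.961 = 505.5438 Hz.
f_beat = |505.5438 − 515.7| = 10.16 Hz.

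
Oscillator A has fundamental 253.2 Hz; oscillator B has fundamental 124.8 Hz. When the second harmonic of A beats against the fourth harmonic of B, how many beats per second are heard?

7.2 Hz

Second harmonic of the first: 2·253.2 = 506.4 Hz.
Fourth harmonic of the second: 4·124.8 = 499.2 Hz.
f_beat = |506.4 − 499.2| = 7.2 Hz.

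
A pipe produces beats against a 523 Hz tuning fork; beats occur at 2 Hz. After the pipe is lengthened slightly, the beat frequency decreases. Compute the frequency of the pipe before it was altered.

|f − 523| = 2, so the pipe was at either 521 Hz or 525 Hz.
A longer pipe has a lower fundamental; the adjustment lowers the pipe's frequency.
The beat rate fell, so the adjustment moved the pipe toward 523 Hz — it must have started above the reference.

525 Hz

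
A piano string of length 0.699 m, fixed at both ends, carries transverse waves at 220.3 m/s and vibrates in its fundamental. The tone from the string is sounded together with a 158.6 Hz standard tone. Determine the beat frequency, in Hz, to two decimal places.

For a string fixed at both ends, f_n = n·v/(2L) = 1·220.3/(2·0.699) = 157.5823 Hz.
f_beat = |157.5823 − 158.6| = 1.02 Hz.

1.02 Hz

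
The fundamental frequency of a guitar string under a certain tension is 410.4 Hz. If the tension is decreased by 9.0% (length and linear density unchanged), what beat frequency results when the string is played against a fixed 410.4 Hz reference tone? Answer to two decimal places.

For a string, f ∝ √T, so the new frequency is 410.4·√0.910 = 391.4966 Hz.
f_beat = |391.4966 − 410.4| = 18.90 Hz.

18.90 Hz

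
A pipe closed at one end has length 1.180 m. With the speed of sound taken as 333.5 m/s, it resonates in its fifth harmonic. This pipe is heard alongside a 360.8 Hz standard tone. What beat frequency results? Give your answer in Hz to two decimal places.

7.52 Hz

Closed pipe (odd harmonics): f_n = n·v/(4L) = 5·333.5/(4·1.180) = 353.2839 Hz.
f_beat = |353.2839 − 360.8| = 7.52 Hz.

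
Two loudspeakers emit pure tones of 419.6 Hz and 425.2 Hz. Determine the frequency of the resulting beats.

f_beat = |f₁ − f₂|.
|419.6 − 425.2| = 5.6 Hz.

5.6 Hz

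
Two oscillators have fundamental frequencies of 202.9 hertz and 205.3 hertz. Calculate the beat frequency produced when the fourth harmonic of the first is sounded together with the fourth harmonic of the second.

9.6 Hz

Fourth harmonic of the first: 4·202.9 = 811.6 Hz.
Fourth harmonic of the second: 4·205.3 = 821.2 Hz.
f_beat = |811.6 − 821.2| = 9.6 Hz.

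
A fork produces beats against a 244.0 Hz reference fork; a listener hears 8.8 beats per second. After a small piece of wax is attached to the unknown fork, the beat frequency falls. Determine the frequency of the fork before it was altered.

|f − 244.0| = 8.8, so the fork was at either 235.2 Hz or 252.8 Hz.
Loading a fork with wax lowers its frequency; the adjustment lowers the fork's frequency.
The beat rate fell, so the adjustment moved the fork toward 244.0 Hz — it must have started above the reference.

252.8 Hz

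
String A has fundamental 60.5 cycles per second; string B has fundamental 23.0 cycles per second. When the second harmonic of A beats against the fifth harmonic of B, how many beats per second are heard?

6.0 Hz

Second harmonic of the first: 2·60.5 = 121.0 Hz.
Fifth harmonic of the second: 5·23.0 = 115.0 Hz.
f_beat = |121.0 − 115.0| = 6.0 Hz.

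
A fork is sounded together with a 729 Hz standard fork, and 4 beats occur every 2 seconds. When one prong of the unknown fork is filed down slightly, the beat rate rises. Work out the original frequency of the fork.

Beat frequency = 4/2 = 2 Hz.
|f − 729| = 2, so the fork was at either 727 Hz or 731 Hz.
Filing a prong removes mass and raises the fork's frequency; the adjustment raises the fork's frequency.
The beat rate rose, so the adjustment moved the fork further from 729 Hz — it was already above the reference.

731 Hz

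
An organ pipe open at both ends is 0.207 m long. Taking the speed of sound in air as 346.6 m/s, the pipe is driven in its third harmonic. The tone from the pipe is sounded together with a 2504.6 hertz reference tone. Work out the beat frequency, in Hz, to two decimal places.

Open pipe: f_n = n·v/(2L) = 3·346.6/(2·0.207) = 2511.5942 Hz.
f_beat = |2511.5942 − 2504.6| = 6.99 Hz.

6.99 Hz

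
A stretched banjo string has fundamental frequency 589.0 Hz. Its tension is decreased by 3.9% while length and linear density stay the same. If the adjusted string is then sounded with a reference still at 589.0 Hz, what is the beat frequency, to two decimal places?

11.60 Hz

For a string, f ∝ √T, so the new frequency is 589.0·√0.961 = 577.4003 Hz.
f_beat = |577.4003 − 589.0| = 11.60 Hz.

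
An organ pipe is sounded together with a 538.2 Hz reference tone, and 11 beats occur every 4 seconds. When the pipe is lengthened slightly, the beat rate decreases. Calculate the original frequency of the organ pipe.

Beat frequency = 11/4 = 2.75 Hz.
|f − 538.2| = 2.75, so the organ pipe was at either 535.45 Hz or 540.95 Hz.
A longer pipe has a lower fundamental; the adjustment lowers the organ pipe's frequency.
The beat rate fell, so the adjustment moved the organ pipe toward 538.2 Hz — it must have started above the reference.

540.95 Hz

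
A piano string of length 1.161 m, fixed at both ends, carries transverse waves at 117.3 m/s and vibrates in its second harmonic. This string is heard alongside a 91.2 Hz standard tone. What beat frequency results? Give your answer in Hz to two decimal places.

9.83 Hz

For a string fixed at both ends, f_n = n·v/(2L) = 2·117.3/(2·1.161) = 101.0336 Hz.
f_beat = |101.0336 − 91.2| = 9.83 Hz.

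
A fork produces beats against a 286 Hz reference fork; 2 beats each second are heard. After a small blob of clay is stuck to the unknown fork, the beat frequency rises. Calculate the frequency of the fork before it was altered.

|f − 286| = 2, so the fork was at either 284 Hz or 288 Hz.
Adding mass to a fork lowers its frequency; the adjustment lowers the fork's frequency.
The beat rate rose, so the adjustment moved the fork further from 286 Hz — it was already below the reference.

284 Hz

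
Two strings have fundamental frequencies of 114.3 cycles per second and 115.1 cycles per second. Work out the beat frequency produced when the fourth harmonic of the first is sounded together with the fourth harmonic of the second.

Fourth harmonic of the first: 4·114.3 = 457.2 Hz.
Fourth harmonic of the second: 4·115.1 = 460.4 Hz.
f_beat = |457.2 − 460.4| = 3.2 Hz.

3.2 Hz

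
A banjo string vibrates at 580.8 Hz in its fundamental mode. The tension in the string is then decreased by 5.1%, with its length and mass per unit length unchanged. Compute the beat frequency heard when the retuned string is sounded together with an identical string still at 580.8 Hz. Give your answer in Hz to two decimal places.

For a string, f ∝ √T, so the new frequency is 580.8·√0.949 = 565.7958 Hz.
f_beat = |565.7958 − 580.8| = 15.00 Hz.

15.00 Hz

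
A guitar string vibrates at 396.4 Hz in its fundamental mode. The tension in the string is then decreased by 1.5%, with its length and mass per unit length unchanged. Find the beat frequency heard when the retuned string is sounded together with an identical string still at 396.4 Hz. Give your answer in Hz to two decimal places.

2.98 Hz

For a string, f ∝ √T, so the new frequency is 396.4·√0.985 = 393.4158 Hz.
f_beat = |393.4158 − 396.4| = 2.98 Hz.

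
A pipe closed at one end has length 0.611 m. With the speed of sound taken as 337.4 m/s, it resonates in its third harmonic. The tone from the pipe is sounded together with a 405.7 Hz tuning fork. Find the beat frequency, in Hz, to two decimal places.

Closed pipe (odd harmonics): f_n = n·v/(4L) = 3·337.4/(4·0.611) = 414.1571 Hz.
f_beat = |414.1571 − 405.7| = 8.46 Hz.

8.46 Hz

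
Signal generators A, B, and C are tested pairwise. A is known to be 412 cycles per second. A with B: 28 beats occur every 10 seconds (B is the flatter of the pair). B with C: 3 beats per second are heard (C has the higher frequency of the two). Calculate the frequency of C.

A–B: Beat frequency = 28/10 = 2.8 Hz.
B is below A, so f_B = 412 − 2.8 = 409.2 Hz.
C is above B, so f_C = 409.2 + 3 = 412.2 Hz.

412.2 Hz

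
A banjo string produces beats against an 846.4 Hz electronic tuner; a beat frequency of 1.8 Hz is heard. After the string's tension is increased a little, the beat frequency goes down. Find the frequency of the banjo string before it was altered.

844.6 Hz

|f − 846.4| = 1.8, so the banjo string was at either 844.6 Hz or 848.2 Hz.
Higher tension means higher frequency; the adjustment raises the banjo string's frequency.
The beat rate fell, so the adjustment moved the banjo string toward 846.4 Hz — it must have started below the reference.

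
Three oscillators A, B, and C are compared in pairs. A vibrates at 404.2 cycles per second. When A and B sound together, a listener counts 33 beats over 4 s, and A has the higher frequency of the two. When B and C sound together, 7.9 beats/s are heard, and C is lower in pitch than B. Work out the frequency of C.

388.05 Hz

A–B: Beat frequency = 33/4 = 8.25 Hz.
B is below A, so f_B = 404.2 − 8.25 = 395.95 Hz.
C is below B, so f_C = 395.95 − 7.9 = 388.05 Hz.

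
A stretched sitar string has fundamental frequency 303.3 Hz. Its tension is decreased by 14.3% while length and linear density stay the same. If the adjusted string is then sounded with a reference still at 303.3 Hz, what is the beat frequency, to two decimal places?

22.52 Hz

For a string, f ∝ √T, so the new frequency is 303.3·√0.857 = 280.7778 Hz.
f_beat = |280.7778 − 303.3| = 22.52 Hz.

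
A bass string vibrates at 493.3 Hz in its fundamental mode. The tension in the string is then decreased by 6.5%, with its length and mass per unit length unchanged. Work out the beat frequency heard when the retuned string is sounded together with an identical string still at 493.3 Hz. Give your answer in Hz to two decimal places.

16.30 Hz

For a string, f ∝ √T, so the new frequency is 493.3·√0.935 = 476.9984 Hz.
f_beat = |476.9984 − 493.3| = 16.30 Hz.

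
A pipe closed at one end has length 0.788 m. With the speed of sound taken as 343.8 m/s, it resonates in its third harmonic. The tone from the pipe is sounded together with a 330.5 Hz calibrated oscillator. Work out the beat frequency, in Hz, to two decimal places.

Closed pipe (odd harmonics): f_n = n·v/(4L) = 3·343.8/(4·0.788) = 327.2208 Hz.
f_beat = |327.2208 − 330.5| = 3.28 Hz.

3.28 Hz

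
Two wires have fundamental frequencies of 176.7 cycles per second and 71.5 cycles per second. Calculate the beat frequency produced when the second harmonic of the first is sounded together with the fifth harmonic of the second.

4.1 Hz

Second harmonic of the first: 2·176.7 = 353.4 Hz.
Fifth harmonic of the second: 5·71.5 = 357.5 Hz.
f_beat = |353.4 − 357.5| = 4.1 Hz.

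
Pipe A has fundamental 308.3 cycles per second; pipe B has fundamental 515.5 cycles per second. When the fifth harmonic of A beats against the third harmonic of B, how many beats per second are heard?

Fifth harmonic of the first: 5·308.3 = 1541.5 Hz.
Third harmonic of the second: 3·515.5 = 1546.5 Hz.
f_beat = |1541.5 − 1546.5| = 5.0 Hz.

5.0 Hz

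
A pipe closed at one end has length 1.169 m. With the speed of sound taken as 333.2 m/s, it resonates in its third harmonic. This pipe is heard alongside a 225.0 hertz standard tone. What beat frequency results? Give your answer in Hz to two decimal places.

11.23 Hz

Closed pipe (odd harmonics): f_n = n·v/(4L) = 3·333.2/(4·1.169) = 213.7725 Hz.
f_beat = |213.7725 − 225.0| = 11.23 Hz.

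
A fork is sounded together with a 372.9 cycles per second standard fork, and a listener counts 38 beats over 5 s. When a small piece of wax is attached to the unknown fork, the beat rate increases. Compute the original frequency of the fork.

365.3 Hz

Beat frequency = 38/5 = 7.6 Hz.
|f − 372.9| = 7.6, so the fork was at either 365.3 Hz or 380.5 Hz.
Loading a fork with wax lowers its frequency; the adjustment lowers the fork's frequency.
The beat rate rose, so the adjustment moved the fork further from 372.9 Hz — it was already below the reference.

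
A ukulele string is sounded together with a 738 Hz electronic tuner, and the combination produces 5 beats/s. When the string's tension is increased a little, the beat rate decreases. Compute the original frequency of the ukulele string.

733 Hz

|f − 738| = 5, so the ukulele string was at either 733 Hz or 743 Hz.
Higher tension means higher frequency; the adjustment raises the ukulele string's frequency.
The beat rate fell, so the adjustment moved the ukulele string toward 738 Hz — it must have started below the reference.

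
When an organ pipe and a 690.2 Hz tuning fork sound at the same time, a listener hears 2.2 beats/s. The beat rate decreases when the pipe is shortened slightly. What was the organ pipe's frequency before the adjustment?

688 Hz

|f − 690.2| = 2.2, so the organ pipe was at either 688 Hz or 692.4 Hz.
A shorter pipe has a higher fundamental; the adjustment raises the organ pipe's frequency.
The beat rate fell, so the adjustment moved the organ pipe toward 690.2 Hz — it must have started below the reference.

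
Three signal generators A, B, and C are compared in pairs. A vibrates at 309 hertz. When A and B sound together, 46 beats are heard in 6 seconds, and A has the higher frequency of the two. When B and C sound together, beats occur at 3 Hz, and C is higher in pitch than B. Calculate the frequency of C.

304.3333 Hz

A–B: Beat frequency = 46/6 = 7.6667 Hz.
B is below A, so f_B = 309 − 7.6667 = 301.3333 Hz.
C is above B, so f_C = 301.3333 + 3 = 304.3333 Hz.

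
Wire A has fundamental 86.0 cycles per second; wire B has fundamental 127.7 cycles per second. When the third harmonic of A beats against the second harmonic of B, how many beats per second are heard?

Third harmonic of the first: 3·86.0 = 258.0 Hz.
Second harmonic of the second: 2·127.7 = 255.4 Hz.
f_beat = |258.0 − 255.4| = 2.6 Hz.

2.6 Hz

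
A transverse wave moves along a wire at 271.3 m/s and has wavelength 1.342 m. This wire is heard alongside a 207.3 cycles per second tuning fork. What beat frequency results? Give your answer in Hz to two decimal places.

5.14 Hz

Source frequency f = v/λ = 271.3/1.342 = 202.1610 Hz.
f_beat = |202.1610 − 207.3| = 5.14 Hz.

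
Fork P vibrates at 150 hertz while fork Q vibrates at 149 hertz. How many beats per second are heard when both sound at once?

1 Hz

f_beat = |f₁ − f₂|.
|150 − 149| = 1 Hz.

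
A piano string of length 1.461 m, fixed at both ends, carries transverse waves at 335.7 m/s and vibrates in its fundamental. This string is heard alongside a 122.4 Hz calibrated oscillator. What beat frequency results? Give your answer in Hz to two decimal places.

For a string fixed at both ends, f_n = n·v/(2L) = 1·335.7/(2·1.461) = 114.8871 Hz.
f_beat = |114.8871 − 122.4| = 7.51 Hz.

7.51 Hz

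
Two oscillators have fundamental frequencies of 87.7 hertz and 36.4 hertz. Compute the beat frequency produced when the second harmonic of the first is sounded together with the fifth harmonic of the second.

6.6 Hz

Second harmonic of the first: 2·87.7 = 175.4 Hz.
Fifth harmonic of the second: 5·36.4 = 182.0 Hz.
f_beat = |175.4 − 182.0| = 6.6 Hz.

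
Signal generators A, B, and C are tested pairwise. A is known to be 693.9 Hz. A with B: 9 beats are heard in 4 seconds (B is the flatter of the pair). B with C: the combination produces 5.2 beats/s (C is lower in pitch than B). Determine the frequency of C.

A–B: Beat frequency = 9/4 = 2.25 Hz.
B is below A, so f_B = 693.9 − 2.25 = 691.65 Hz.
C is below B, so f_C = 691.65 − 5.2 = 686.45 Hz.

686.45 Hz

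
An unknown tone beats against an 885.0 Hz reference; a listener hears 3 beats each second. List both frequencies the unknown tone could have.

882 Hz or 888 Hz

|f − 885.0| = 3, so f = 885.0 ± 3.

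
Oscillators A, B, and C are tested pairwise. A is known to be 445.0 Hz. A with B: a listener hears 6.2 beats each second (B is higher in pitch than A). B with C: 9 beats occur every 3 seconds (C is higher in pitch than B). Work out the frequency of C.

454.2 Hz

B is above A, so f_B = 445.0 + 6.2 = 451.2 Hz.
B–C: Beat frequency = 9/3 = 3 Hz.
C is above B, so f_C = 451.2 + 3 = 454.2 Hz.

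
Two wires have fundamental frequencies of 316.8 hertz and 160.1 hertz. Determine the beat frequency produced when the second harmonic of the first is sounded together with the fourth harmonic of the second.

6.8 Hz

Second harmonic of the first: 2·316.8 = 633.6 Hz.
Fourth harmonic of the second: 4·160.1 = 640.4 Hz.
f_beat = |633.6 − 640.4| = 6.8 Hz.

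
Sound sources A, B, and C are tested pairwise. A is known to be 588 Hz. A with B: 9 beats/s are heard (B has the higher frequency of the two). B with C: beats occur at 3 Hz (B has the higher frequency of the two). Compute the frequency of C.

B is above A, so f_B = 588 + 9 = 597 Hz.
C is below B, so f_C = 597 − 3 = 594 Hz.

594 Hz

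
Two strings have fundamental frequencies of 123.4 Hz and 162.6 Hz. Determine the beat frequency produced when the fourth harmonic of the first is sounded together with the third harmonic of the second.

5.8 Hz

Fourth harmonic of the first: 4·123.4 = 493.6 Hz.
Third harmonic of the second: 3·162.6 = 487.8 Hz.
f_beat = |493.6 − 487.8| = 5.8 Hz.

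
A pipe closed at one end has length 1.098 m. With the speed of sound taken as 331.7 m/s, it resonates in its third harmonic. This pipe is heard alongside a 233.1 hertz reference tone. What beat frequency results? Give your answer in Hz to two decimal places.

6.53 Hz

Closed pipe (odd harmonics): f_n = n·v/(4L) = 3·331.7/(4·1.098) = 226.5710 Hz.
f_beat = |226.5710 − 233.1| = 6.53 Hz.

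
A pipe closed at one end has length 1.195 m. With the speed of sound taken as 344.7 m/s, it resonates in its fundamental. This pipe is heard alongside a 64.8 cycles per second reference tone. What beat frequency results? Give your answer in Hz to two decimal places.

7.31 Hz

Closed pipe (odd harmonics): f_n = n·v/(4L) = 1·344.7/(4·1.195) = 72.1130 Hz.
f_beat = |72.1130 − 64.8| = 7.31 Hz.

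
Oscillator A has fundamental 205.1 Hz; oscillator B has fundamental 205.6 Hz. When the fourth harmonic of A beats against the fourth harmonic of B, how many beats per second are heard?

Fourth harmonic of the first: 4·205.1 = 820.4 Hz.
Fourth harmonic of the second: 4·205.6 = 822.4 Hz.
f_beat = |820.4 − 822.4| = 2.0 Hz.

2.0 Hz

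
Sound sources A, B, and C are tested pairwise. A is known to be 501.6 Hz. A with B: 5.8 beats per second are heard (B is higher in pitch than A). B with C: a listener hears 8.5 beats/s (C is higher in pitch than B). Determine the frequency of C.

515.9 Hz

B is above A, so f_B = 501.6 + 5.8 = 507.4 Hz.
C is above B, so f_C = 507.4 + 8.5 = 515.9 Hz.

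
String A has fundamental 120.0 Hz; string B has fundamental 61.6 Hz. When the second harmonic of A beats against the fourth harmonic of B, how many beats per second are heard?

6.4 Hz

Second harmonic of the first: 2·120.0 = 240.0 Hz.
Fourth harmonic of the second: 4·61.6 = 246.4 Hz.
f_beat = |240.0 − 246.4| = 6.4 Hz.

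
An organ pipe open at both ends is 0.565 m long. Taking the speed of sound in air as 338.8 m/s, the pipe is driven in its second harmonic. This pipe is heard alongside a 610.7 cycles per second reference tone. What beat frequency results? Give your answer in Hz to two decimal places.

11.05 Hz

Open pipe: f_n = n·v/(2L) = 2·338.8/(2·0.565) = 599.6460 Hz.
f_beat = |599.6460 − 610.7| = 11.05 Hz.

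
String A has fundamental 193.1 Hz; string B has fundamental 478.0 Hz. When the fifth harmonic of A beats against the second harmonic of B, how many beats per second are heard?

Fifth harmonic of the first: 5·193.1 = 965.5 Hz.
Second harmonic of the second: 2·478.0 = 956.0 Hz.
f_beat = |965.5 − 956.0| = 9.5 Hz.

9.5 Hz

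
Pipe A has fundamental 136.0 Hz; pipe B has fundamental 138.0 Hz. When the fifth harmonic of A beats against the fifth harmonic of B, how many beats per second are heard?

10.0 Hz

Fifth harmonic of the first: 5·136.0 = 680.0 Hz.
Fifth harmonic of the second: 5·138.0 = 690.0 Hz.
f_beat = |680.0 − 690.0| = 10.0 Hz.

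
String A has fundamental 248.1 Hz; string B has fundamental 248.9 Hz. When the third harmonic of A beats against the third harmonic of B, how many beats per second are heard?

2.4 Hz

Third harmonic of the first: 3·248.1 = 744.3 Hz.
Third harmonic of the second: 3·248.9 = 746.7 Hz.
f_beat = |744.3 − 746.7| = 2.4 Hz.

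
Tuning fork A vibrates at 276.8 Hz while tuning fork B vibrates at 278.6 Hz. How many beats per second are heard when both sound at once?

1.8 Hz

f_beat = |f₁ − f₂|.
|276.8 − 278.6| = 1.8 Hz.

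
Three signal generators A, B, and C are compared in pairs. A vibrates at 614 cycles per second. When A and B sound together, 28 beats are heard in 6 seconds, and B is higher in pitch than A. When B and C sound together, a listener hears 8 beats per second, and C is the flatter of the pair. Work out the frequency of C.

610.6667 Hz

A–B: Beat frequency = 28/6 = 4.6667 Hz.
B is above A, so f_B = 614 + 4.6667 = 618.6667 Hz.
C is below B, so f_C = 618.6667 − 8 = 610.6667 Hz.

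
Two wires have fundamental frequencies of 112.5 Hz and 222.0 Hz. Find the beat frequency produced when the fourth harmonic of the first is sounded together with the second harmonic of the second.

Fourth harmonic of the first: 4·112.5 = 450.0 Hz.
Second harmonic of the second: 2·222.0 = 444.0 Hz.
f_beat = |450.0 − 444.0| = 6.0 Hz.

6.0 Hz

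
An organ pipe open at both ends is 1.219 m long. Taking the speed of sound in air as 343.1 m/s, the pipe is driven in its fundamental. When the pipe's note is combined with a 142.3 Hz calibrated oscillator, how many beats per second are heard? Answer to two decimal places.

1.57 Hz

Open pipe: f_n = n·v/(2L) = 1·343.1/(2·1.219) = 140.7301 Hz.
f_beat = |140.7301 − 142.3| = 1.57 Hz.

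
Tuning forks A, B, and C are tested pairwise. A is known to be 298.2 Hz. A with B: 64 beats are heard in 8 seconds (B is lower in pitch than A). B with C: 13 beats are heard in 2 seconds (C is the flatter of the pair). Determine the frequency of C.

283.7 Hz

A–B: Beat frequency = 64/8 = 8 Hz.
B is below A, so f_B = 298.2 − 8 = 290.2 Hz.
B–C: Beat frequency = 13/2 = 6.5 Hz.
C is below B, so f_C = 290.2 − 6.5 = 283.7 Hz.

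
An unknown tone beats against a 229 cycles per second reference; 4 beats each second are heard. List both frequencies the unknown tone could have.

225 Hz or 233 Hz

|f − 229| = 4, so f = 229 ± 4.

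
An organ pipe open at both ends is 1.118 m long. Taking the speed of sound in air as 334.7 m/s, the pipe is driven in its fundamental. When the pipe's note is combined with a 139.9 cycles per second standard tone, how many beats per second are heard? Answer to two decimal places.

9.79 Hz

Open pipe: f_n = n·v/(2L) = 1·334.7/(2·1.118) = 149.6869 Hz.
f_beat = |149.6869 − 139.9| = 9.79 Hz.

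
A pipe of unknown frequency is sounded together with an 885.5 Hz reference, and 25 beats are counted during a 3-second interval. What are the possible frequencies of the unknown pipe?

Beat frequency = 25/3 = 8.3333 Hz.
|f − 885.5| = 8.3333, so f = 885.5 ± 8.3333.

877.1667 Hz or 893.8333 Hz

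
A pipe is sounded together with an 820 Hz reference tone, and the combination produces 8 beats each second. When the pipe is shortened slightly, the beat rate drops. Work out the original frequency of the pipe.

|f − 820| = 8, so the pipe was at either 812 Hz or 828 Hz.
A shorter pipe has a higher fundamental; the adjustment raises the pipe's frequency.
The beat rate fell, so the adjustment moved the pipe toward 820 Hz — it must have started below the reference.

812 Hz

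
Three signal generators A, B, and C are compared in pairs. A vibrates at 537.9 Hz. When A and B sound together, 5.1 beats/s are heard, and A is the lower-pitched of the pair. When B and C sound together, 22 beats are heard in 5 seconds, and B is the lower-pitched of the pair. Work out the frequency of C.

547.4 Hz

B is above A, so f_B = 537.9 + 5.1 = 543 Hz.
B–C: Beat frequency = 22/5 = 4.4 Hz.
C is above B, so f_C = 543 + 4.4 = 547.4 Hz.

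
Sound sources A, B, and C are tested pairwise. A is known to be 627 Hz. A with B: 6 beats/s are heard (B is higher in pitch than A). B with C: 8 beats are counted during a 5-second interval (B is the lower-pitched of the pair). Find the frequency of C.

634.6 Hz

B is above A, so f_B = 627 + 6 = 633 Hz.
B–C: Beat frequency = 8/5 = 1.6 Hz.
C is above B, so f_C = 633 + 1.6 = 634.6 Hz.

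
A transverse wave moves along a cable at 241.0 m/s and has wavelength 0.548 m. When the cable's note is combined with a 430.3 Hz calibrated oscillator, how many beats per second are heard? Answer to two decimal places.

9.48 Hz

Source frequency f = v/λ = 241.0/0.548 = 439.7810 Hz.
f_beat = |439.7810 − 430.3| = 9.48 Hz.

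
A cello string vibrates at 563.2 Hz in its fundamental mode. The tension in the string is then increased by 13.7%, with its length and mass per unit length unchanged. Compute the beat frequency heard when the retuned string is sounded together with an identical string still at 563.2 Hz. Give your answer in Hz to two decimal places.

37.34 Hz

For a string, f ∝ √T, so the new frequency is 563.2·√1.137 = 600.5413 Hz.
f_beat = |600.5413 − 563.2| = 37.34 Hz.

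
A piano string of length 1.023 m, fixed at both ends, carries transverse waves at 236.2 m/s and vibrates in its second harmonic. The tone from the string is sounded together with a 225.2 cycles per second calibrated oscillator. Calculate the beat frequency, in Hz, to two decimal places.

5.69 Hz

For a string fixed at both ends, f_n = n·v/(2L) = 2·236.2/(2·1.023) = 230.8895 Hz.
f_beat = |230.8895 − 225.2| = 5.69 Hz.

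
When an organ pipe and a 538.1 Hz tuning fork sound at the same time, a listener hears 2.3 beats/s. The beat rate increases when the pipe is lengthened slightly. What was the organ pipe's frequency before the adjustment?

535.8 Hz

|f − 538.1| = 2.3, so the organ pipe was at either 535.8 Hz or 540.4 Hz.
A longer pipe has a lower fundamental; the adjustment lowers the organ pipe's frequency.
The beat rate rose, so the adjustment moved the organ pipe further from 538.1 Hz — it was already below the reference.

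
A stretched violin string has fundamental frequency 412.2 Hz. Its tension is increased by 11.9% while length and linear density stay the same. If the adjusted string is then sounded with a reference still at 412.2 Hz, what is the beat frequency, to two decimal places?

For a string, f ∝ √T, so the new frequency is 412.2·√1.119 = 436.0367 Hz.
f_beat = |436.0367 − 412.2| = 23.84 Hz.

23.84 Hz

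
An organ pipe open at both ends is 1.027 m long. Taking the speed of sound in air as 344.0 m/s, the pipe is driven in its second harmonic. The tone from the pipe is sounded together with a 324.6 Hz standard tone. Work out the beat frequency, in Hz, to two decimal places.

Open pipe: f_n = n·v/(2L) = 2·344.0/(2·1.027) = 334.9562 Hz.
f_beat = |334.9562 − 324.6| = 10.36 Hz.

10.36 Hz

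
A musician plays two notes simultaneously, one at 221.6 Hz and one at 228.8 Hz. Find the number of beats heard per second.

f_beat = |f₁ − f₂|.
|221.6 − 228.8| = 7.2 Hz.

7.2 Hz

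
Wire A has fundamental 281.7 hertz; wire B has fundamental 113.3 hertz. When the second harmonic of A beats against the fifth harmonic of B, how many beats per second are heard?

Second harmonic of the first: 2·281.7 = 563.4 Hz.
Fifth harmonic of the second: 5·113.3 = 566.5 Hz.
f_beat = |563.4 − 566.5| = 3.1 Hz.

3.1 Hz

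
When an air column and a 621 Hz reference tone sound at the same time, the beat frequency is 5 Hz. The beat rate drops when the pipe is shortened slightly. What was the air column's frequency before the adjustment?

616 Hz

|f − 621| = 5, so the air column was at either 616 Hz or 626 Hz.
A shorter pipe has a higher fundamental; the adjustment raises the air column's frequency.
The beat rate fell, so the adjustment moved the air column toward 621 Hz — it must have started below the reference.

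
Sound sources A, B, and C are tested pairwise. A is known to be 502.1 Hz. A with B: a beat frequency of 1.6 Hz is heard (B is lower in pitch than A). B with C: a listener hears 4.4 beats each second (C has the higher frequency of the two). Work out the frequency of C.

B is below A, so f_B = 502.1 − 1.6 = 500.5 Hz.
C is above B, so f_C = 500.5 + 4.4 = 504.9 Hz.

504.9 Hz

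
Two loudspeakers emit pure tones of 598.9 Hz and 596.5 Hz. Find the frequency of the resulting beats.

The beat frequency equals the magnitude of the frequency difference.
|598.9 − 596.5| = 2.4 Hz.

2.4 Hz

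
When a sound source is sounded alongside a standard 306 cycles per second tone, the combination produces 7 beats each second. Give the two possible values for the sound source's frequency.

|f − 306| = 7, so f = 306 ± 7.

299 Hz or 313 Hz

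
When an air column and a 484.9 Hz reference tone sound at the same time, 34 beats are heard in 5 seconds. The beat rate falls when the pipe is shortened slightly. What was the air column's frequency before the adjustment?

Beat frequency = 34/5 = 6.8 Hz.
|f − 484.9| = 6.8, so the air column was at either 478.1 Hz or 491.7 Hz.
A shorter pipe has a higher fundamental; the adjustment raises the air column's frequency.
The beat rate fell, so the adjustment moved the air column toward 484.9 Hz — it must have started below the reference.

478.1 Hz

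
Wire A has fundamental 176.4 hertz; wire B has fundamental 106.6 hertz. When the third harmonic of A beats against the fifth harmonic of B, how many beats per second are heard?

Third harmonic of the first: 3·176.4 = 529.2 Hz.
Fifth harmonic of the second: 5·106.6 = 533.0 Hz.
f_beat = |529.2 − 533.0| = 3.8 Hz.

3.8 Hz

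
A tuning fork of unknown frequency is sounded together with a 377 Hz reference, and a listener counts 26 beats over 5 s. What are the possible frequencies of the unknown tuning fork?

371.8 Hz or 382.2 Hz

Beat frequency = 26/5 = 5.2 Hz.
|f − 377| = 5.2, so f = 377 ± 5.2.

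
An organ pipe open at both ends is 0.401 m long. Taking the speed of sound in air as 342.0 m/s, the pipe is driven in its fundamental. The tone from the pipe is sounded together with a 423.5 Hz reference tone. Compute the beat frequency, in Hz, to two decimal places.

Open pipe: f_n = n·v/(2L) = 1·342.0/(2·0.401) = 426.4339 Hz.
f_beat = |426.4339 − 423.5| = 2.93 Hz.

2.93 Hz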